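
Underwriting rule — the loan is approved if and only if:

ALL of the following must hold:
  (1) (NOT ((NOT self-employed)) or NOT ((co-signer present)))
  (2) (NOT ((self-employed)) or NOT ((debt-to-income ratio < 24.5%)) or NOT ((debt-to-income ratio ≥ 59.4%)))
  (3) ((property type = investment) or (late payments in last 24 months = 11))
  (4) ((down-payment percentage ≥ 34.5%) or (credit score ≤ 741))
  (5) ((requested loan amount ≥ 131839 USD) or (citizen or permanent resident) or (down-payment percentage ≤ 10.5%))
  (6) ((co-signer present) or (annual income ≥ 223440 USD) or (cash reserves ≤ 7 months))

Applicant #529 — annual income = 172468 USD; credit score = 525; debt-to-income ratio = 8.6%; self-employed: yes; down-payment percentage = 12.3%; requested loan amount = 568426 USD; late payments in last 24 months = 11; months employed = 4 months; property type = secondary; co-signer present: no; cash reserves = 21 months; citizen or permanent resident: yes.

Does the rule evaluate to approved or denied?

Atomic conditions:
  NOT self-employed: yes → false
  co-signer present: no → false
  self-employed: yes → true
  debt-to-income ratio < 24.5%: 8.6 < 24.5 is true
  debt-to-income ratio ≥ 59.4%: 8.6 ≥ 59.4 is false
  property type = investment: secondary == investment is false
  late payments in last 24 months = 11: 11 == 11 is true
  down-payment percentage ≥ 34.5%: 12.3 ≥ 34.5 is false
  credit score ≤ 741: 525 ≤ 741 is true
  requested loan amount ≥ 131839 USD: 568426 ≥ 131839 is true
  citizen or permanent resident: yes → true
  down-payment percentage ≤ 10.5%: 12.3 ≤ 10.5 is false
  annual income ≥ 223440 USD: 172468 ≥ 223440 is false
  cash reserves ≤ 7 months: 21 ≤ 7 is false
Combine:
[1.1] NOT false = true
[1.2] NOT false = true
[1] true OR true = true
[2.1] NOT true = false
[2.2] NOT true = false
[2.3] NOT false = true
[2] false OR false OR true = true
[3] false OR true = true
[4] false OR true = true
[5] true OR true OR false = true
[6] false OR false OR false = false
[root] true AND true AND true AND true AND true AND false = false
Overall: false → denied

Denied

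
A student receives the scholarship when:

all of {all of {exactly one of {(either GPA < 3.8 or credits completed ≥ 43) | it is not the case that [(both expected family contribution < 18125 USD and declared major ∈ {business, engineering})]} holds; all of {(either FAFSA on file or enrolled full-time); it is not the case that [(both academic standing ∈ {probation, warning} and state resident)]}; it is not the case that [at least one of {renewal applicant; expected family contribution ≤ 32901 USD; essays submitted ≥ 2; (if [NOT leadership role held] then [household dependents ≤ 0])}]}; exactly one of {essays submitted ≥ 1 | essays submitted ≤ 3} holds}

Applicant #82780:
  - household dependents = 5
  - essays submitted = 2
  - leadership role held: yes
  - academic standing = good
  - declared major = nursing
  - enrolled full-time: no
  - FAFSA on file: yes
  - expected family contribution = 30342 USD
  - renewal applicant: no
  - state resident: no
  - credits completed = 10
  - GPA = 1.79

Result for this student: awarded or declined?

Atomic conditions:
  GPA < 3.8: 1.79 < 3.8 is true
  credits completed ≥ 43: 10 ≥ 43 is false
  expected family contribution < 18125 USD: 30342 < 18125 is false
  declared major ∈ {business, engineering}: nursing is not in the set → false
  FAFSA on file: yes → true
  enrolled full-time: no → false
  academic standing ∈ {probation, warning}: good is not in the set → false
  state resident: no → false
  renewal applicant: no → false
  expected family contribution ≤ 32901 USD: 30342 ≤ 32901 is true
  essays submitted ≥ 2: 2 ≥ 2 is true
  NOT leadership role held: yes → false
  household dependents ≤ 0: 5 ≤ 0 is false
  essays submitted ≥ 1: 2 ≥ 1 is true
  essays submitted ≤ 3: 2 ≤ 3 is true
Combine:
[1.1.1] true OR false = true
[1.1.2.1] false AND false = false
[1.1.2] NOT false = true
[1.1] exactly-one(true, true) = false
[1.2.1] true OR false = true
[1.2.2.1] false AND false = false
[1.2.2] NOT false = true
[1.2] true AND true = true
[1.3.1.4] false → false (antecedent false ⇒ implication holds) = true
[1.3.1] false OR true OR true OR true = true
[1.3] NOT true = false
[1] false AND true AND false = false
[2] exactly-one(true, true) = false
[root] false AND false = false
Overall: false → declined

Declined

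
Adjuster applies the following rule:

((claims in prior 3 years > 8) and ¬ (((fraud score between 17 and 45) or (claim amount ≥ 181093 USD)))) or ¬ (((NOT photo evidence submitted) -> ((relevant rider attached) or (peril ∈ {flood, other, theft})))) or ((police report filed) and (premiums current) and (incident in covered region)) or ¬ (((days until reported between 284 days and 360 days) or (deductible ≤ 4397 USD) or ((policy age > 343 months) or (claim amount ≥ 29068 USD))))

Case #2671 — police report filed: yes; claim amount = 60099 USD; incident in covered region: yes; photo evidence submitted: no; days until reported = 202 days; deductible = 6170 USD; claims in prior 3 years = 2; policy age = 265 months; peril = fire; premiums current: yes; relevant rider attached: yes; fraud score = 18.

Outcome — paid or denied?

Paid

Atomic conditions:
  claims in prior 3 years > 8: 2 > 8 is false
  fraud score between 17 and 45: 18 in [17, 45] is true
  claim amount ≥ 181093 USD: 60099 ≥ 181093 is false
  NOT photo evidence submitted: no → true
  relevant rider attached: yes → true
  peril ∈ {flood, other, theft}: fire is not in the set → false
  police report filed: yes → true
  premiums current: yes → true
  incident in covered region: yes → true
  days until reported between 284 days and 360 days: 202 in [284, 360] is false
  deductible ≤ 4397 USD: 6170 ≤ 4397 is false
  policy age > 343 months: 265 > 343 is false
  claim amount ≥ 29068 USD: 60099 ≥ 29068 is true
Combine:
[1.2.1] true OR false = true
[1.2] NOT true = false
[1] false AND false = false
[2.1.2] true OR false = true
[2.1] true → true = true
[2] NOT true = false
[3] true AND true AND true = true
[4.1.3] false OR true = true
[4.1] false OR false OR true = true
[4] NOT true = false
[root] false OR false OR true OR false = true
Overall: true → paid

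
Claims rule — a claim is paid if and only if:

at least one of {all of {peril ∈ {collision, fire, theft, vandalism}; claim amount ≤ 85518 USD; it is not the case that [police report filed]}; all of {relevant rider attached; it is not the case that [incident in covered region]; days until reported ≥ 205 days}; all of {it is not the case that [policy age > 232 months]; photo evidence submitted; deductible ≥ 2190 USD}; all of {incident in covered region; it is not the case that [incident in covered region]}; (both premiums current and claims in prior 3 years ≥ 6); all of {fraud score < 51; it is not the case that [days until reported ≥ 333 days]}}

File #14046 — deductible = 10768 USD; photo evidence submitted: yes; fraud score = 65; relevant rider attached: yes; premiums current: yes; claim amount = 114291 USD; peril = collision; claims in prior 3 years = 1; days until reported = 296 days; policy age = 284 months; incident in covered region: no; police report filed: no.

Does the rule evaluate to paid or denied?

Paid

Atomic conditions:
  peril ∈ {collision, fire, theft, vandalism}: collision is in the set → true
  claim amount ≤ 85518 USD: 114291 ≤ 85518 is false
  police report filed: no → false
  relevant rider attached: yes → true
  incident in covered region: no → false
  days until reported ≥ 205 days: 296 ≥ 205 is true
  policy age > 232 months: 284 > 232 is true
  photo evidence submitted: yes → true
  deductible ≥ 2190 USD: 10768 ≥ 2190 is true
  premiums current: yes → true
  claims in prior 3 years ≥ 6: 1 ≥ 6 is false
  fraud score < 51: 65 < 51 is false
  days until reported ≥ 333 days: 296 ≥ 333 is false
Combine:
[1.3] NOT false = true
[1] true AND false AND true = false
[2.2] NOT false = true
[2] true AND true AND true = true
[3.1] NOT true = false
[3] false AND true AND true = false
[4.2] NOT false = true
[4] false AND true = false
[5] true AND false = false
[6.2] NOT false = true
[6] false AND true = false
[root] false OR true OR false OR false OR false OR false = true
Overall: true → paid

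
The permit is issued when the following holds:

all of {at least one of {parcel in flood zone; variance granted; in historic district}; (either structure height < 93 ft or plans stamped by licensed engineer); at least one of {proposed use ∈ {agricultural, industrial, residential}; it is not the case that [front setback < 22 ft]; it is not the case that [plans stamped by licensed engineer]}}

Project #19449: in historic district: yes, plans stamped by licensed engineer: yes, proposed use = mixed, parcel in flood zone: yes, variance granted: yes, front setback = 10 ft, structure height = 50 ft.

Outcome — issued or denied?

Atomic conditions:
  parcel in flood zone: yes → true
  variance granted: yes → true
  in historic district: yes → true
  structure height < 93 ft: 50 < 93 is true
  plans stamped by licensed engineer: yes → true
  proposed use ∈ {agricultural, industrial, residential}: mixed is not in the set → false
  front setback < 22 ft: 10 < 22 is true
Combine:
[1] true OR true OR true = true
[2] true OR true = true
[3.2] NOT true = false
[3.3] NOT true = false
[3] false OR false OR false = false
[root] true AND true AND false = false
Overall: false → denied

Denied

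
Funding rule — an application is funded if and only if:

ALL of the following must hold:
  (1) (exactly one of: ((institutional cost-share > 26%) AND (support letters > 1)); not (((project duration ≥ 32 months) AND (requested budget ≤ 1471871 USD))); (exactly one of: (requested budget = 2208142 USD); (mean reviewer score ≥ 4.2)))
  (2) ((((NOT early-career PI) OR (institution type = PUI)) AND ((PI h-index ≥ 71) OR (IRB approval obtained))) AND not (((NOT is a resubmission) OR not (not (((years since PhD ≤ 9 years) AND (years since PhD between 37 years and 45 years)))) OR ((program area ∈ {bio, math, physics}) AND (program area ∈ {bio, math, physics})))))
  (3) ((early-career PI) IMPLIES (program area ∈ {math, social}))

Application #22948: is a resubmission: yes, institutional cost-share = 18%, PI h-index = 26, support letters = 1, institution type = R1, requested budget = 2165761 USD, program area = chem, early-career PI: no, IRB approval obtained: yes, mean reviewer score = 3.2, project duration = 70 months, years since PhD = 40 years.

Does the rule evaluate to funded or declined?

Funded

Atomic conditions:
  institutional cost-share > 26%: 18 > 26 is false
  support letters > 1: 1 > 1 is false
  project duration ≥ 32 months: 70 ≥ 32 is true
  requested budget ≤ 1471871 USD: 2165761 ≤ 1471871 is false
  requested budget = 2208142 USD: 2165761 == 2208142 is false
  mean reviewer score ≥ 4.2: 3.2 ≥ 4.2 is false
  NOT early-career PI: no → true
  institution type = PUI: R1 == PUI is false
  PI h-index ≥ 71: 26 ≥ 71 is false
  IRB approval obtained: yes → true
  NOT is a resubmission: yes → false
  years since PhD ≤ 9 years: 40 ≤ 9 is false
  years since PhD between 37 years and 45 years: 40 in [37, 45] is true
  program area ∈ {bio, math, physics}: chem is not in the set → false
  early-career PI: no → false
  program area ∈ {math, social}: chem is not in the set → false
Combine:
[1.1] false AND false = false
[1.2.1] true AND false = false
[1.2] NOT false = true
[1.3] exactly-one(false, false) = false
[1] exactly-one(false, true, false) = true
[2.1.1] true OR false = true
[2.1.2] false OR true = true
[2.1] true AND true = true
[2.2.1.2.1.1] false AND true = false
[2.2.1.2.1] NOT false = true
[2.2.1.2] NOT true = false
[2.2.1.3] false AND false = false
[2.2.1] false OR false OR false = false
[2.2] NOT false = true
[2] true AND true = true
[3] false → false (antecedent false ⇒ implication holds) = true
[root] true AND true AND true = true
Overall: true → funded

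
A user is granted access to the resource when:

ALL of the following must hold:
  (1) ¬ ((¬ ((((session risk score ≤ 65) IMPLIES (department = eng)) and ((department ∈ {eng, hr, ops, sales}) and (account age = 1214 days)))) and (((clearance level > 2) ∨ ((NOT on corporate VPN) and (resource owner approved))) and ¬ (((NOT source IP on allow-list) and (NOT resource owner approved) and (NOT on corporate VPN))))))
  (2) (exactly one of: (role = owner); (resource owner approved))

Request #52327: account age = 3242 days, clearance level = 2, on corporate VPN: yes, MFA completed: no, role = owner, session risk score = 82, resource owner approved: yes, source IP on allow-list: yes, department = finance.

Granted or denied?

Atomic conditions:
  session risk score ≤ 65: 82 ≤ 65 is false
  department = eng: finance == eng is false
  department ∈ {eng, hr, ops, sales}: finance is not in the set → false
  account age = 1214 days: 3242 == 1214 is false
  clearance level > 2: 2 > 2 is false
  NOT on corporate VPN: yes → false
  resource owner approved: yes → true
  NOT source IP on allow-list: yes → false
  NOT resource owner approved: yes → false
  role = owner: owner == owner is true
Combine:
[1.1.1.1.1] false → false (antecedent false ⇒ implication holds) = true
[1.1.1.1.2] false AND false = false
[1.1.1.1] true AND false = false
[1.1.1] NOT false = true
[1.1.2.1.2] false AND true = false
[1.1.2.1] false OR false = false
[1.1.2.2.1] false AND false AND false = false
[1.1.2.2] NOT false = true
[1.1.2] false AND true = false
[1.1] true AND false = false
[1] NOT false = true
[2] exactly-one(true, true) = false
[root] true AND false = false
Overall: false → denied

Denied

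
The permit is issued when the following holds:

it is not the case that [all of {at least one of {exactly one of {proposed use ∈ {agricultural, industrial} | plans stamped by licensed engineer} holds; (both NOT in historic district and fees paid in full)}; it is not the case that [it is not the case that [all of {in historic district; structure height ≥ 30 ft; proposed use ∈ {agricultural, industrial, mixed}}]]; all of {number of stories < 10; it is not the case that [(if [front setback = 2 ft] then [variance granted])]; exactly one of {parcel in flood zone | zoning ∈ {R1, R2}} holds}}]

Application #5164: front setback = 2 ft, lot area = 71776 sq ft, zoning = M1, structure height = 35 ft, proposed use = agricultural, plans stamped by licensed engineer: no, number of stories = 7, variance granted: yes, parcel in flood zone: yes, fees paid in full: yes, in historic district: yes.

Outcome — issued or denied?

Atomic conditions:
  proposed use ∈ {agricultural, industrial}: agricultural is in the set → true
  plans stamped by licensed engineer: no → false
  NOT in historic district: yes → false
  fees paid in full: yes → true
  in historic district: yes → true
  structure height ≥ 30 ft: 35 ≥ 30 is true
  proposed use ∈ {agricultural, industrial, mixed}: agricultural is in the set → true
  number of stories < 10: 7 < 10 is true
  front setback = 2 ft: 2 == 2 is true
  variance granted: yes → true
  parcel in flood zone: yes → true
  zoning ∈ {R1, R2}: M1 is not in the set → false
Combine:
[1.1.1] exactly-one(true, false) = true
[1.1.2] false AND true = false
[1.1] true OR false = true
[1.2.1.1] true AND true AND true = true
[1.2.1] NOT true = false
[1.2] NOT false = true
[1.3.2.1] true → true = true
[1.3.2] NOT true = false
[1.3.3] exactly-one(true, false) = true
[1.3] true AND false AND true = false
[1] true AND true AND false = false
[root] NOT false = true
Overall: true → issued

Issued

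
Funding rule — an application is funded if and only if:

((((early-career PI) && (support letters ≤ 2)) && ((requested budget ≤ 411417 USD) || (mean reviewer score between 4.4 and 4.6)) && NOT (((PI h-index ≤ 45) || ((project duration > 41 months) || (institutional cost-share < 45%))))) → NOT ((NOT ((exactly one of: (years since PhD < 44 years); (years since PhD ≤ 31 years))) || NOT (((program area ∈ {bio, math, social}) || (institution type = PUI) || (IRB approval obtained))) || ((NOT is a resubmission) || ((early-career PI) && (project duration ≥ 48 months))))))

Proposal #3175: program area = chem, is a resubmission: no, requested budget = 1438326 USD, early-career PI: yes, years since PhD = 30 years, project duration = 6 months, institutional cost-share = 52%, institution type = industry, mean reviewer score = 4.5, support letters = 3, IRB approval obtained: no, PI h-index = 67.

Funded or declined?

Atomic conditions:
  early-career PI: yes → true
  support letters ≤ 2: 3 ≤ 2 is false
  requested budget ≤ 411417 USD: 1438326 ≤ 411417 is false
  mean reviewer score between 4.4 and 4.6: 4.5 in [4.4, 4.6] is true
  PI h-index ≤ 45: 67 ≤ 45 is false
  project duration > 41 months: 6 > 41 is false
  institutional cost-share < 45%: 52 < 45 is false
  years since PhD < 44 years: 30 < 44 is true
  years since PhD ≤ 31 years: 30 ≤ 31 is true
  program area ∈ {bio, math, social}: chem is not in the set → false
  institution type = PUI: industry == PUI is false
  IRB approval obtained: no → false
  NOT is a resubmission: no → true
  project duration ≥ 48 months: 6 ≥ 48 is false
Combine:
[1.1] true AND false = false
[1.2] false OR true = true
[1.3.1.2] false OR false = false
[1.3.1] false OR false = false
[1.3] NOT false = true
[1] false AND true AND true = false
[2.1.1.1] exactly-one(true, true) = false
[2.1.1] NOT false = true
[2.1.2.1] false OR false OR false = false
[2.1.2] NOT false = true
[2.1.3.2] true AND false = false
[2.1.3] true OR false = true
[2.1] true OR true OR true = true
[2] NOT true = false
[root] false → false (antecedent false ⇒ implication holds) = true
Overall: true → funded

Funded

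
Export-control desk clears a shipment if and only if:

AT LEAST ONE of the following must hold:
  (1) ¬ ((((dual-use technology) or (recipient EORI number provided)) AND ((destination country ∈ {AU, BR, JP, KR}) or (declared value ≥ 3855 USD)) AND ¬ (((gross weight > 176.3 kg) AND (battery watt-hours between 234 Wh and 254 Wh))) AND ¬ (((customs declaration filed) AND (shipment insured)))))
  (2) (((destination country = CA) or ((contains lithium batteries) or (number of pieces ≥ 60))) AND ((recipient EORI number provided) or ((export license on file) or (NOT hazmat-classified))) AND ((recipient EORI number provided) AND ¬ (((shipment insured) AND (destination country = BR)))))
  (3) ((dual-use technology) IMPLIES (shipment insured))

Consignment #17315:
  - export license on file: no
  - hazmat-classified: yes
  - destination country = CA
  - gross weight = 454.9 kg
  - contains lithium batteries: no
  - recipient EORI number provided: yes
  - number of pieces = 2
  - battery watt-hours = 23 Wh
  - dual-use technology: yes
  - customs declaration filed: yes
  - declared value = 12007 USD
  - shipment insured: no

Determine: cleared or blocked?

Atomic conditions:
  dual-use technology: yes → true
  recipient EORI number provided: yes → true
  destination country ∈ {AU, BR, JP, KR}: CA is not in the set → false
  declared value ≥ 3855 USD: 12007 ≥ 3855 is true
  gross weight > 176.3 kg: 454.9 > 176.3 is true
  battery watt-hours between 234 Wh and 254 Wh: 23 in [234, 254] is false
  customs declaration filed: yes → true
  shipment insured: no → false
  destination country = CA: CA == CA is true
  contains lithium batteries: no → false
  number of pieces ≥ 60: 2 ≥ 60 is false
  export license on file: no → false
  NOT hazmat-classified: yes → false
  destination country = BR: CA == BR is false
Combine:
[1.1.1] true OR true = true
[1.1.2] false OR true = true
[1.1.3.1] true AND false = false
[1.1.3] NOT false = true
[1.1.4.1] true AND false = false
[1.1.4] NOT false = true
[1.1] true AND true AND true AND true = true
[1] NOT true = false
[2.1.2] false OR false = false
[2.1] true OR false = true
[2.2.2] false OR false = false
[2.2] true OR false = true
[2.3.2.1] false AND false = false
[2.3.2] NOT false = true
[2.3] true AND true = true
[2] true AND true AND true = true
[3] true → false = false
[root] false OR true OR false = true
Overall: true → cleared

Cleared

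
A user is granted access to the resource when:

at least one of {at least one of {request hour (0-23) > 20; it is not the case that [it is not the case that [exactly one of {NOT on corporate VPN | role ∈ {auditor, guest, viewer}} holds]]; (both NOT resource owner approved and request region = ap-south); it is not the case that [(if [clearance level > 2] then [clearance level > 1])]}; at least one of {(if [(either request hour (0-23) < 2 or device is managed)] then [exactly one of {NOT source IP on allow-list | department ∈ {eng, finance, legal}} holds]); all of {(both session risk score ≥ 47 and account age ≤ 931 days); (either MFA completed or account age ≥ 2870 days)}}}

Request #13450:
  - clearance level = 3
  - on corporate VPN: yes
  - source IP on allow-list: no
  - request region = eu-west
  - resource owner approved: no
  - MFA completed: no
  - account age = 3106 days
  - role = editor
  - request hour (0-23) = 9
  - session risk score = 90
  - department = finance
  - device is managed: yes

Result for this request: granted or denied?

Atomic conditions:
  request hour (0-23) > 20: 9 > 20 is false
  NOT on corporate VPN: yes → false
  role ∈ {auditor, guest, viewer}: editor is not in the set → false
  NOT resource owner approved: no → true
  request region = ap-south: eu-west == ap-south is false
  clearance level > 2: 3 > 2 is true
  clearance level > 1: 3 > 1 is true
  request hour (0-23) < 2: 9 < 2 is false
  device is managed: yes → true
  NOT source IP on allow-list: no → true
  department ∈ {eng, finance, legal}: finance is in the set → true
  session risk score ≥ 47: 90 ≥ 47 is true
  account age ≤ 931 days: 3106 ≤ 931 is false
  MFA completed: no → false
  account age ≥ 2870 days: 3106 ≥ 2870 is true
Combine:
[1.2.1.1] exactly-one(false, false) = false
[1.2.1] NOT false = true
[1.2] NOT true = false
[1.3] true AND false = false
[1.4.1] true → true = true
[1.4] NOT true = false
[1] false OR false OR false OR false = false
[2.1.1] false OR true = true
[2.1.2] exactly-one(true, true) = false
[2.1] true → false = false
[2.2.1] true AND false = false
[2.2.2] false OR true = true
[2.2] false AND true = false
[2] false OR false = false
[root] false OR false = false
Overall: false → denied

Denied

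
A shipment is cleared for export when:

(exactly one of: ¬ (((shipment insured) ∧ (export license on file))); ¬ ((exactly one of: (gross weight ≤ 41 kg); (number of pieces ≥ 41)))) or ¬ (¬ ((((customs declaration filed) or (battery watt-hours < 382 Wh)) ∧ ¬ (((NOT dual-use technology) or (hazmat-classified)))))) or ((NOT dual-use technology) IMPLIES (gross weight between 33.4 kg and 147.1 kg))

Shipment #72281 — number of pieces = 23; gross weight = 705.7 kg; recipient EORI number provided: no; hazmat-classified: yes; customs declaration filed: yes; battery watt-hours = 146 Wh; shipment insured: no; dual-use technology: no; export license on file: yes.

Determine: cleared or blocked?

Atomic conditions:
  shipment insured: no → false
  export license on file: yes → true
  gross weight ≤ 41 kg: 705.7 ≤ 41 is false
  number of pieces ≥ 41: 23 ≥ 41 is false
  customs declaration filed: yes → true
  battery watt-hours < 382 Wh: 146 < 382 is true
  NOT dual-use technology: no → true
  hazmat-classified: yes → true
  gross weight between 33.4 kg and 147.1 kg: 705.7 in [33.4, 147.1] is false
Combine:
[1.1.1] false AND true = false
[1.1] NOT false = true
[1.2.1] exactly-one(false, false) = false
[1.2] NOT false = true
[1] exactly-one(true, true) = false
[2.1.1.1] true OR true = true
[2.1.1.2.1] true OR true = true
[2.1.1.2] NOT true = false
[2.1.1] true AND false = false
[2.1] NOT false = true
[2] NOT true = false
[3] true → false = false
[root] false OR false OR false = false
Overall: false → blocked

Blocked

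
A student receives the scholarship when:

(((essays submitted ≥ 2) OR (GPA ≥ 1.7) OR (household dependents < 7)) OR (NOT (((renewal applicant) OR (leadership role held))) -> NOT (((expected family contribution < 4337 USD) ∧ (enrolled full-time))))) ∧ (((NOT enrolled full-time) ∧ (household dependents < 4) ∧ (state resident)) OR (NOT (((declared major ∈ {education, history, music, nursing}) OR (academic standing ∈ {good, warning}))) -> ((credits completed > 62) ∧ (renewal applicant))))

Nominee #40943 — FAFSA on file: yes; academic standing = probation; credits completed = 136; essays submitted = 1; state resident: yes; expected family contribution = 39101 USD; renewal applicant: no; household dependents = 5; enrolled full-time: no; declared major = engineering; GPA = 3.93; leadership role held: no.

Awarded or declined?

Declined

Atomic conditions:
  essays submitted ≥ 2: 1 ≥ 2 is false
  GPA ≥ 1.7: 3.93 ≥ 1.7 is true
  household dependents < 7: 5 < 7 is true
  renewal applicant: no → false
  leadership role held: no → false
  expected family contribution < 4337 USD: 39101 < 4337 is false
  enrolled full-time: no → false
  NOT enrolled full-time: no → true
  household dependents < 4: 5 < 4 is false
  state resident: yes → true
  declared major ∈ {education, history, music, nursing}: engineering is not in the set → false
  academic standing ∈ {good, warning}: probation is not in the set → false
  credits completed > 62: 136 > 62 is true
Combine:
[1.1] false OR true OR true = true
[1.2.1.1] false OR false = false
[1.2.1] NOT false = true
[1.2.2.1] false AND false = false
[1.2.2] NOT false = true
[1.2] true → true = true
[1] true OR true = true
[2.1] true AND false AND true = false
[2.2.1.1] false OR false = false
[2.2.1] NOT false = true
[2.2.2] true AND false = false
[2.2] true → false = false
[2] false OR false = false
[root] true AND false = false
Overall: false → declined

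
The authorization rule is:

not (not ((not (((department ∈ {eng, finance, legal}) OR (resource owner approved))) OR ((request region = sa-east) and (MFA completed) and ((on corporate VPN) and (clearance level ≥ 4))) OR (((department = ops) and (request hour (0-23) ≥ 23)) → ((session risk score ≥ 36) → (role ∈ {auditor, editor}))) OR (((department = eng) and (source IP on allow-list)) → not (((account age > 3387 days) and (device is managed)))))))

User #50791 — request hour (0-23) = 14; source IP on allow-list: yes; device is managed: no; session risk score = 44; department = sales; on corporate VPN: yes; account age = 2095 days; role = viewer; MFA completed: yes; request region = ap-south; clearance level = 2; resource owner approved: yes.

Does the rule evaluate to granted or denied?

Atomic conditions:
  department ∈ {eng, finance, legal}: sales is not in the set → false
  resource owner approved: yes → true
  request region = sa-east: ap-south == sa-east is false
  MFA completed: yes → true
  on corporate VPN: yes → true
  clearance level ≥ 4: 2 ≥ 4 is false
  department = ops: sales == ops is false
  request hour (0-23) ≥ 23: 14 ≥ 23 is false
  session risk score ≥ 36: 44 ≥ 36 is true
  role ∈ {auditor, editor}: viewer is not in the set → false
  department = eng: sales == eng is false
  source IP on allow-list: yes → true
  account age > 3387 days: 2095 > 3387 is false
  device is managed: no → false
Combine:
[1.1.1.1] false OR true = true
[1.1.1] NOT true = false
[1.1.2.3] true AND false = false
[1.1.2] false AND true AND false = false
[1.1.3.1] false AND false = false
[1.1.3.2] true → false = false
[1.1.3] false → false (antecedent false ⇒ implication holds) = true
[1.1.4.1] false AND true = false
[1.1.4.2.1] false AND false = false
[1.1.4.2] NOT false = true
[1.1.4] false → true (antecedent false ⇒ implication holds) = true
[1.1] false OR false OR true OR true = true
[1] NOT true = false
[root] NOT false = true
Overall: true → granted

Granted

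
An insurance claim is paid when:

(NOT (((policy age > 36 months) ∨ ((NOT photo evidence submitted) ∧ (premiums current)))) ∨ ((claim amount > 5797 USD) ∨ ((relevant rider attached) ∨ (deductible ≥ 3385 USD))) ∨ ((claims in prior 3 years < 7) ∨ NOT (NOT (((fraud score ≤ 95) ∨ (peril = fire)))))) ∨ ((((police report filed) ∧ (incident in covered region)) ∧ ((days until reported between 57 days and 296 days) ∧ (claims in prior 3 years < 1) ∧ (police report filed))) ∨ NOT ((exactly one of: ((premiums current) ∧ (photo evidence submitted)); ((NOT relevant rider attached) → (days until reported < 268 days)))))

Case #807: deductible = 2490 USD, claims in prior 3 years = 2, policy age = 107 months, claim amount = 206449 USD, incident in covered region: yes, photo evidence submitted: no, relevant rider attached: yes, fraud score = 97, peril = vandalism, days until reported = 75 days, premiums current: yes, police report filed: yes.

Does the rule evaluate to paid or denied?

Atomic conditions:
  policy age > 36 months: 107 > 36 is true
  NOT photo evidence submitted: no → true
  premiums current: yes → true
  claim amount > 5797 USD: 206449 > 5797 is true
  relevant rider attached: yes → true
  deductible ≥ 3385 USD: 2490 ≥ 3385 is false
  claims in prior 3 years < 7: 2 < 7 is true
  fraud score ≤ 95: 97 ≤ 95 is false
  peril = fire: vandalism == fire is false
  police report filed: yes → true
  incident in covered region: yes → true
  days until reported between 57 days and 296 days: 75 in [57, 296] is true
  claims in prior 3 years < 1: 2 < 1 is false
  photo evidence submitted: no → false
  NOT relevant rider attached: yes → false
  days until reported < 268 days: 75 < 268 is true
Combine:
[1.1.1.2] true AND true = true
[1.1.1] true OR true = true
[1.1] NOT true = false
[1.2.2] true OR false = true
[1.2] true OR true = true
[1.3.2.1.1] false OR false = false
[1.3.2.1] NOT false = true
[1.3.2] NOT true = false
[1.3] true OR false = true
[1] false OR true OR true = true
[2.1.1] true AND true = true
[2.1.2] true AND false AND true = false
[2.1] true AND false = false
[2.2.1.1] true AND false = false
[2.2.1.2] false → true (antecedent false ⇒ implication holds) = true
[2.2.1] exactly-one(false, true) = true
[2.2] NOT true = false
[2] false OR false = false
[root] true OR false = true
Overall: true → paid

Paid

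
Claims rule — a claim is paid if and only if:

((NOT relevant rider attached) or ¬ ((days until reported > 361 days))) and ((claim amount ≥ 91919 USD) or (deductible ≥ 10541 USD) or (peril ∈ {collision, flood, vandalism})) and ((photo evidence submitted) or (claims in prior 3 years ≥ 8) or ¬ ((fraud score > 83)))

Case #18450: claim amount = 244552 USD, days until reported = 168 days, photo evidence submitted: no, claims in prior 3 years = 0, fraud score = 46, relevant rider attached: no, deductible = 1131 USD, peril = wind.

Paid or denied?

Paid

Atomic conditions:
  NOT relevant rider attached: no → true
  days until reported > 361 days: 168 > 361 is false
  claim amount ≥ 91919 USD: 244552 ≥ 91919 is true
  deductible ≥ 10541 USD: 1131 ≥ 10541 is false
  peril ∈ {collision, flood, vandalism}: wind is not in the set → false
  photo evidence submitted: no → false
  claims in prior 3 years ≥ 8: 0 ≥ 8 is false
  fraud score > 83: 46 > 83 is false
Combine:
[1.2] NOT false = true
[1] true OR true = true
[2] true OR false OR false = true
[3.3] NOT false = true
[3] false OR false OR true = true
[root] true AND true AND true = true
Overall: true → paid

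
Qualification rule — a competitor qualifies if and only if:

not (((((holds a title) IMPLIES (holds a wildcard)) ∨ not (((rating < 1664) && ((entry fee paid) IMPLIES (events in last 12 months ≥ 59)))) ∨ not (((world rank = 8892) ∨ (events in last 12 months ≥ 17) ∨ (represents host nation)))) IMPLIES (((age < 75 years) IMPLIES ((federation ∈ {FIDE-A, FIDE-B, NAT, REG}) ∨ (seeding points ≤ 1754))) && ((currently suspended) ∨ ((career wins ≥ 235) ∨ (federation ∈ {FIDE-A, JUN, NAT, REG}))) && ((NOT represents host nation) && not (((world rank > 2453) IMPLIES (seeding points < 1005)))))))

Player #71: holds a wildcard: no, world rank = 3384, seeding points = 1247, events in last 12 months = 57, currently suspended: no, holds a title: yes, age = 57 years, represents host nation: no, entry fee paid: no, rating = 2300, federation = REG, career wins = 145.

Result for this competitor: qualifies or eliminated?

Eliminated

Atomic conditions:
  holds a title: yes → true
  holds a wildcard: no → false
  rating < 1664: 2300 < 1664 is false
  entry fee paid: no → false
  events in last 12 months ≥ 59: 57 ≥ 59 is false
  world rank = 8892: 3384 == 8892 is false
  events in last 12 months ≥ 17: 57 ≥ 17 is true
  represents host nation: no → false
  age < 75 years: 57 < 75 is true
  federation ∈ {FIDE-A, FIDE-B, NAT, REG}: REG is in the set → true
  seeding points ≤ 1754: 1247 ≤ 1754 is true
  currently suspended: no → false
  career wins ≥ 235: 145 ≥ 235 is false
  federation ∈ {FIDE-A, JUN, NAT, REG}: REG is in the set → true
  NOT represents host nation: no → true
  world rank > 2453: 3384 > 2453 is true
  seeding points < 1005: 1247 < 1005 is false
Combine:
[1.1.1] true → false = false
[1.1.2.1.2] false → false (antecedent false ⇒ implication holds) = true
[1.1.2.1] false AND true = false
[1.1.2] NOT false = true
[1.1.3.1] false OR true OR false = true
[1.1.3] NOT true = false
[1.1] false OR true OR false = true
[1.2.1.2] true OR true = true
[1.2.1] true → true = true
[1.2.2.2] false OR true = true
[1.2.2] false OR true = true
[1.2.3.2.1] true → false = false
[1.2.3.2] NOT false = true
[1.2.3] true AND true = true
[1.2] true AND true AND true = true
[1] true → true = true
[root] NOT true = false
Overall: false → eliminated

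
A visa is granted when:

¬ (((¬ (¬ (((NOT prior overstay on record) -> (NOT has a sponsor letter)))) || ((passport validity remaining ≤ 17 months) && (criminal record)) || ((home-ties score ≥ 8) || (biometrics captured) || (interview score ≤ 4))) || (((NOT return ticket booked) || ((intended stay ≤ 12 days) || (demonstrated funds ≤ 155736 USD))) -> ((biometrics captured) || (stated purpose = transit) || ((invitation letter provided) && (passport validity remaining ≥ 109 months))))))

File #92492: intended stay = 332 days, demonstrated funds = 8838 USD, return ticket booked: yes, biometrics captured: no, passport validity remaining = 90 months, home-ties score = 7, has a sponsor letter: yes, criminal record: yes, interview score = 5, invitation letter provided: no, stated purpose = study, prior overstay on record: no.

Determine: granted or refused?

Atomic conditions:
  NOT prior overstay on record: no → true
  NOT has a sponsor letter: yes → false
  passport validity remaining ≤ 17 months: 90 ≤ 17 is false
  criminal record: yes → true
  home-ties score ≥ 8: 7 ≥ 8 is false
  biometrics captured: no → false
  interview score ≤ 4: 5 ≤ 4 is false
  NOT return ticket booked: yes → false
  intended stay ≤ 12 days: 332 ≤ 12 is false
  demonstrated funds ≤ 155736 USD: 8838 ≤ 155736 is true
  stated purpose = transit: study == transit is false
  invitation letter provided: no → false
  passport validity remaining ≥ 109 months: 90 ≥ 109 is false
Combine:
[1.1.1.1.1] true → false = false
[1.1.1.1] NOT false = true
[1.1.1] NOT true = false
[1.1.2] false AND true = false
[1.1.3] false OR false OR false = false
[1.1] false OR false OR false = false
[1.2.1.2] false OR true = true
[1.2.1] false OR true = true
[1.2.2.3] false AND false = false
[1.2.2] false OR false OR false = false
[1.2] true → false = false
[1] false OR false = false
[root] NOT false = true
Overall: true → granted

Granted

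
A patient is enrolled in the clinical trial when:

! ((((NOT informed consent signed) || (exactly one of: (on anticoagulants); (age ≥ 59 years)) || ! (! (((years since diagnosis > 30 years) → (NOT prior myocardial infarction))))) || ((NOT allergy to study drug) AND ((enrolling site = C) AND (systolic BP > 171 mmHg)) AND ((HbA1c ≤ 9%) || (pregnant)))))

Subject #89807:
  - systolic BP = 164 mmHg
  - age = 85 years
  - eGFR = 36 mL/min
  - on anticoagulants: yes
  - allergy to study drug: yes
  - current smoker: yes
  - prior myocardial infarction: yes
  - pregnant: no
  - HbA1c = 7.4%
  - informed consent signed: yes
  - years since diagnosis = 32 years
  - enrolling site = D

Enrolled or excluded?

Atomic conditions:
  NOT informed consent signed: yes → false
  on anticoagulants: yes → true
  age ≥ 59 years: 85 ≥ 59 is true
  years since diagnosis > 30 years: 32 > 30 is true
  NOT prior myocardial infarction: yes → false
  NOT allergy to study drug: yes → false
  enrolling site = C: D == C is false
  systolic BP > 171 mmHg: 164 > 171 is false
  HbA1c ≤ 9%: 7.4 ≤ 9 is true
  pregnant: no → false
Combine:
[1.1.2] exactly-one(true, true) = false
[1.1.3.1.1] true → false = false
[1.1.3.1] NOT false = true
[1.1.3] NOT true = false
[1.1] false OR false OR false = false
[1.2.2] false AND false = false
[1.2.3] true OR false = true
[1.2] false AND false AND true = false
[1] false OR false = false
[root] NOT false = true
Overall: true → enrolled

Enrolled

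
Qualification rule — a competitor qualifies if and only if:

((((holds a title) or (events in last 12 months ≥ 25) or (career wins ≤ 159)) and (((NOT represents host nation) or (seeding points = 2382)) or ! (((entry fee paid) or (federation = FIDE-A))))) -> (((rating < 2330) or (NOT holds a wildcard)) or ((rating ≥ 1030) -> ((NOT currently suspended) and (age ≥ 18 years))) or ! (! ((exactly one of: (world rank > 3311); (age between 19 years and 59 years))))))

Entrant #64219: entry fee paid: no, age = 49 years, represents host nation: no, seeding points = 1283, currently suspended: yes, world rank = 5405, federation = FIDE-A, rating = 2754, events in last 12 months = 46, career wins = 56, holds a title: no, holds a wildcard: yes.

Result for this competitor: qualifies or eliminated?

Atomic conditions:
  holds a title: no → false
  events in last 12 months ≥ 25: 46 ≥ 25 is true
  career wins ≤ 159: 56 ≤ 159 is true
  NOT represents host nation: no → true
  seeding points = 2382: 1283 == 2382 is false
  entry fee paid: no → false
  federation = FIDE-A: FIDE-A == FIDE-A is true
  rating < 2330: 2754 < 2330 is false
  NOT holds a wildcard: yes → false
  rating ≥ 1030: 2754 ≥ 1030 is true
  NOT currently suspended: yes → false
  age ≥ 18 years: 49 ≥ 18 is true
  world rank > 3311: 5405 > 3311 is true
  age between 19 years and 59 years: 49 in [19, 59] is true
Combine:
[1.1] false OR true OR true = true
[1.2.1] true OR false = true
[1.2.2.1] false OR true = true
[1.2.2] NOT true = false
[1.2] true OR false = true
[1] true AND true = true
[2.1] false OR false = false
[2.2.2] false AND true = false
[2.2] true → false = false
[2.3.1.1] exactly-one(true, true) = false
[2.3.1] NOT false = true
[2.3] NOT true = false
[2] false OR false OR false = false
[root] true → false = false
Overall: false → eliminated

Eliminated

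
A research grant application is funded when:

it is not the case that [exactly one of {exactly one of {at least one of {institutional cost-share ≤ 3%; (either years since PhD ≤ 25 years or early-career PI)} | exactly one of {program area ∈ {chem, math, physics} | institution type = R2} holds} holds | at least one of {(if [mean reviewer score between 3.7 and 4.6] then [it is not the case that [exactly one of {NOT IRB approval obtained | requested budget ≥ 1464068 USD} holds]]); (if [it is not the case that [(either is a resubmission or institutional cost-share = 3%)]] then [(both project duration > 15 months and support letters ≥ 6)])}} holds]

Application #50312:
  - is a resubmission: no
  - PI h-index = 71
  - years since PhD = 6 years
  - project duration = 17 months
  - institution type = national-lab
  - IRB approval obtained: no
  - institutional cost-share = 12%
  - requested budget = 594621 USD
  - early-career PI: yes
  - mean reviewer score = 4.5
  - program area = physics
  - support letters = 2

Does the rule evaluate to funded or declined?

Atomic conditions:
  institutional cost-share ≤ 3%: 12 ≤ 3 is false
  years since PhD ≤ 25 years: 6 ≤ 25 is true
  early-career PI: yes → true
  program area ∈ {chem, math, physics}: physics is in the set → true
  institution type = R2: national-lab == R2 is false
  mean reviewer score between 3.7 and 4.6: 4.5 in [3.7, 4.6] is true
  NOT IRB approval obtained: no → true
  requested budget ≥ 1464068 USD: 594621 ≥ 1464068 is false
  is a resubmission: no → false
  institutional cost-share = 3%: 12 == 3 is false
  project duration > 15 months: 17 > 15 is true
  support letters ≥ 6: 2 ≥ 6 is false
Combine:
[1.1.1.2] true OR true = true
[1.1.1] false OR true = true
[1.1.2] exactly-one(true, false) = true
[1.1] exactly-one(true, true) = false
[1.2.1.2.1] exactly-one(true, false) = true
[1.2.1.2] NOT true = false
[1.2.1] true → false = false
[1.2.2.1.1] false OR false = false
[1.2.2.1] NOT false = true
[1.2.2.2] true AND false = false
[1.2.2] true → false = false
[1.2] false OR false = false
[1] exactly-one(false, false) = false
[root] NOT false = true
Overall: true → funded

Funded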